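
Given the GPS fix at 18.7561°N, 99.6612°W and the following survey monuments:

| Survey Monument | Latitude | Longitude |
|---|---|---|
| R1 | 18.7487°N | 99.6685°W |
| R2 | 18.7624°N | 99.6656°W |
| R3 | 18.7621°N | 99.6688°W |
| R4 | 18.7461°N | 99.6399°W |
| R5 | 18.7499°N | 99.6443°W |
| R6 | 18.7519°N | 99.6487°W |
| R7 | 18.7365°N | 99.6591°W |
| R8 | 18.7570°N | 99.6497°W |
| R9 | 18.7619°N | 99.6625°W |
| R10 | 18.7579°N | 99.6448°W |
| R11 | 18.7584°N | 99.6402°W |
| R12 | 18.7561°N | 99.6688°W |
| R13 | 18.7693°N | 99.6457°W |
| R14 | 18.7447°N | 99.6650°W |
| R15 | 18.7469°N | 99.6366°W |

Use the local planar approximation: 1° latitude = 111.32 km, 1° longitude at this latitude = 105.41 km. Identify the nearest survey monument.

R9

Distances from 18.7561°N, 99.6612°W:
R1: √((-0.0074·111.32)² + (-0.0073·105.41)²) = √(0.678594 + 0.592119) = 1.1273 km
R2: √((0.0063·111.32)² + (-0.0044·105.41)²) = √(0.491844 + 0.215114) = 0.8408 km
R3: √((0.0060·111.32)² + (-0.0076·105.41)²) = √(0.446117 + 0.641787) = 1.0430 km
R4: √((-0.0100·111.32)² + (0.0213·105.41)²) = √(1.239214 + 5.041071) = 2.5060 km
R5: √((-0.0062·111.32)² + (0.0169·105.41)²) = √(0.476354 + 3.173489) = 1.9105 km
R6: √((-0.0042·111.32)² + (0.0125·105.41)²) = √(0.218597 + 1.736136) = 1.3981 km
R7: √((-0.0196·111.32)² + (0.0021·105.41)²) = √(4.760565 + 0.049001) = 2.1931 km
R8: √((0.0009·111.32)² + (0.0115·105.41)²) = √(0.010038 + 1.469465) = 1.2163 km
R9: √((0.0058·111.32)² + (-0.0013·105.41)²) = √(0.416872 + 0.018778) = 0.6600 km
R10: √((0.0018·111.32)² + (0.0164·105.41)²) = √(0.040151 + 2.988487) = 1.7403 km
R11: √((0.0023·111.32)² + (0.0210·105.41)²) = √(0.065554 + 4.900069) = 2.2284 km
R12: √((0.0000·111.32)² + (-0.0076·105.41)²) = √(0.000000 + 0.641787) = 0.8011 km
R13: √((0.0132·111.32)² + (0.0155·105.41)²) = √(2.159207 + 2.669482) = 2.1974 km
R14: √((-0.0114·111.32)² + (-0.0038·105.41)²) = √(1.610483 + 0.160447) = 1.3308 km
R15: √((-0.0092·111.32)² + (0.0246·105.41)²) = √(1.048871 + 6.724095) = 2.7880 km
Minimum: R9 at 0.6600 km.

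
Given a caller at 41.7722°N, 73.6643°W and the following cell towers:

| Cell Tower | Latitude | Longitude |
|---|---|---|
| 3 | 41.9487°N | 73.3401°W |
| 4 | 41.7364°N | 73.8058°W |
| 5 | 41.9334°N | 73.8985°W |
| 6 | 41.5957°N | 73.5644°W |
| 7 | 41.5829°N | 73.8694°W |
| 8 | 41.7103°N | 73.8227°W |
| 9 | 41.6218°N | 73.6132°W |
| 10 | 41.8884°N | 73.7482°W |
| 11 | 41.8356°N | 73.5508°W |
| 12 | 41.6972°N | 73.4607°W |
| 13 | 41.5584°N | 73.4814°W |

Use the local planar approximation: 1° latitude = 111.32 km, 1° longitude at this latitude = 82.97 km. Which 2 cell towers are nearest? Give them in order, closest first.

Distances from 41.7722°N, 73.6643°W:
3: 33.3105 km
4: 12.3982 km
5: 26.4500 km
6: 21.3248 km
7: 27.0860 km
8: 14.8393 km
9: 17.2710 km
10: 14.6895 km
11: 11.7683 km
12: 18.8433 km
13: 28.2265 km
Sorted: 11 (11.7683 km) < 4 (12.3982 km) < 10 (14.6895 km) < 8 (14.8393 km) < …

11, 4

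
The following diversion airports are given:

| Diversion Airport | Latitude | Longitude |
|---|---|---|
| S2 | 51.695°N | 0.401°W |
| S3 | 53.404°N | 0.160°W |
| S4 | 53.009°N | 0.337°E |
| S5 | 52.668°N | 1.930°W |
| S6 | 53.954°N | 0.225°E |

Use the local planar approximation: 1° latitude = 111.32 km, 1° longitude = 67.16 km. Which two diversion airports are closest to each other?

S3 and S4

Pairwise distances:
S2–S3: 190.933 km
S2–S4: 154.444 km
S2–S5: 149.254 km
S2–S6: 254.962 km
S3–S4: 55.205 km
S3–S5: 144.373 km
S3–S6: 66.462 km
S4–S5: 156.913 km
S4–S6: 105.466 km
S5–S6: 203.570 km
Closest pair: S3–S4 at 55.205 km.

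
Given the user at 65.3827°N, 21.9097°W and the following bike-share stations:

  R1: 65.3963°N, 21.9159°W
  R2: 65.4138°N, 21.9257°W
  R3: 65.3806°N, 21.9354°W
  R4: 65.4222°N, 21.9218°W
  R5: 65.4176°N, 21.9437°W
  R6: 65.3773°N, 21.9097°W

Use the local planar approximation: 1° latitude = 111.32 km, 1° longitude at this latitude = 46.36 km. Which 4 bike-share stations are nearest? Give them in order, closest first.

Distances from 65.3827°N, 21.9097°W:
R1: √((0.0136·111.32)² + (-0.0062·46.36)²) = √(2.292051 + 0.082617) = 1.5410 km
R2: √((0.0311·111.32)² + (-0.0160·46.36)²) = √(11.985804 + 0.550208) = 3.5406 km
R3: √((-0.0021·111.32)² + (-0.0257·46.36)²) = √(0.054649 + 1.419558) = 1.2142 km
R4: √((0.0395·111.32)² + (-0.0121·46.36)²) = √(19.334840 + 0.314672) = 4.4328 km
R5: √((0.0349·111.32)² + (-0.0340·46.36)²) = √(15.093753 + 2.484533) = 4.1926 km
R6: √((-0.0054·111.32)² + (0.0000·46.36)²) = √(0.361355 + 0.000000) = 0.6011 km
Sorted: R6 (0.6011 km) < R3 (1.2142 km) < R1 (1.5410 km) < R2 (3.5406 km) < R5 (4.1926 km) < R4 (4.4328 km)

R6, R3, R1, R2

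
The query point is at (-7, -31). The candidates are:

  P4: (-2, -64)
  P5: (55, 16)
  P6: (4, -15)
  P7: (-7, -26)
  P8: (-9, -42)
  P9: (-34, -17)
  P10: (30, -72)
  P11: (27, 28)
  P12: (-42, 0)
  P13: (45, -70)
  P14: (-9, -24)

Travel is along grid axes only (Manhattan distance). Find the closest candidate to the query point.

P7

Distances from (-7, -31):
P4: 38
P5: 109
P6: 27
P7: 5
P8: 13
P9: 41
P10: 78
P11: 93
P12: 66
P13: 91
P14: 9
Minimum: P7 at 5.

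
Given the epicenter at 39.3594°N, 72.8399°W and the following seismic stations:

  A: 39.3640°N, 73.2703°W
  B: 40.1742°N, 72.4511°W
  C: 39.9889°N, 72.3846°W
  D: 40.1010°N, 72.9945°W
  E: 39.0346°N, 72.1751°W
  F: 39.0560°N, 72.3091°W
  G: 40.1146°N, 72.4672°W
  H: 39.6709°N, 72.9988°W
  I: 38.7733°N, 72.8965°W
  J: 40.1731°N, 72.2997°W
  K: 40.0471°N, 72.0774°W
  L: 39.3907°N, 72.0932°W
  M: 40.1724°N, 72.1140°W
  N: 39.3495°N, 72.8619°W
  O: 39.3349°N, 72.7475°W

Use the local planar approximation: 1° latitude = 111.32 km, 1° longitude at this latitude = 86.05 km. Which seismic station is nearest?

N

Distances from 39.3594°N, 72.8399°W:
A: √((0.0046·111.32)² + (-0.4304·86.05)²) = √(0.262218 + 1371.659370) = 37.0395 km
B: √((0.8148·111.32)² + (0.3888·86.05)²) = √(8227.131443 + 1119.319995) = 96.6770 km
C: √((0.6295·111.32)² + (0.4553·86.05)²) = √(4910.637367 + 1534.959955) = 80.2845 km
D: √((0.7416·111.32)² + (-0.1546·86.05)²) = √(6815.313495 + 176.978589) = 83.6199 km
E: √((-0.3248·111.32)² + (0.6648·86.05)²) = √(1307.309558 + 3272.531012) = 67.6745 km
F: √((-0.3034·111.32)² + (0.5308·86.05)²) = √(1140.716040 + 2086.236684) = 56.8063 km
G: √((0.7552·111.32)² + (0.3727·86.05)²) = √(7067.573894 + 1028.538458) = 89.9784 km
H: √((0.3115·111.32)² + (-0.1589·86.05)²) = √(1202.437459 + 186.960363) = 37.2746 km
I: √((-0.5861·111.32)² + (-0.0566·86.05)²) = √(4256.864615 + 23.721088) = 65.4262 km
J: √((0.8137·111.32)² + (0.5402·86.05)²) = √(8204.932779 + 2160.781779) = 101.8122 km
K: √((0.6877·111.32)² + (0.7625·86.05)²) = √(5860.631891 + 4305.082172) = 100.8252 km
L: √((0.0313·111.32)² + (0.7467·86.05)²) = √(12.140458 + 4128.516760) = 64.3479 km
M: √((0.8130·111.32)² + (0.7259·86.05)²) = √(8190.821970 + 3901.713193) = 109.9661 km
N: √((-0.0099·111.32)² + (-0.0220·86.05)²) = √(1.214554 + 3.583828) = 2.1905 km
O: √((-0.0245·111.32)² + (0.0924·86.05)²) = √(7.438383 + 63.218719) = 8.4058 km
Minimum: N at 2.1905 km.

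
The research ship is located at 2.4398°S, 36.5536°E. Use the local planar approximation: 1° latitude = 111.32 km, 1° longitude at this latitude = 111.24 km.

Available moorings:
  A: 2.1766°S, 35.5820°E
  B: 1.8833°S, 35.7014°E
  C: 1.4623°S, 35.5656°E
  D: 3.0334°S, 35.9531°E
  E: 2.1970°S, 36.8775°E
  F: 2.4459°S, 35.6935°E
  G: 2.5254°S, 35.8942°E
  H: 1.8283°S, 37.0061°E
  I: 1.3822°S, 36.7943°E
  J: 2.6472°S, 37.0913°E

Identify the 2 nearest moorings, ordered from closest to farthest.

E, J

Distances from 2.4398°S, 36.5536°E:
A: √((0.2632·111.32)² + (-0.9716·111.24)²) = √(858.456247 + 11681.455870) = 111.9817 km
B: √((0.5565·111.32)² + (-0.8522·111.24)²) = √(3837.750462 + 8986.798830) = 113.2455 km
C: √((0.9775·111.32)² + (-0.9880·111.24)²) = √(11840.769514 + 12079.135402) = 154.6606 km
D: √((-0.5936·111.32)² + (-0.6005·111.24)²) = √(4366.507193 + 4462.189232) = 93.9611 km
E: √((0.2428·111.32)² + (0.3239·111.24)²) = √(730.539596 + 1298.206731) = 45.0416 km
F: √((-0.0061·111.32)² + (-0.8601·111.24)²) = √(0.461112 + 9154.188599) = 95.6799 km
G: √((-0.0856·111.32)² + (-0.6594·111.24)²) = √(90.801689 + 5380.465438) = 73.9680 km
H: √((0.6115·111.32)² + (0.4525·111.24)²) = √(4633.821690 + 2533.722963) = 84.6614 km
I: √((1.0576·111.32)² + (0.2407·111.24)²) = √(13860.831359 + 716.925687) = 120.7384 km
J: √((-0.2074·111.32)² + (0.5377·111.24)²) = √(533.045031 + 3577.684450) = 64.1150 km
Sorted: E (45.0416 km) < J (64.1150 km) < G (73.9680 km) < H (84.6614 km) < …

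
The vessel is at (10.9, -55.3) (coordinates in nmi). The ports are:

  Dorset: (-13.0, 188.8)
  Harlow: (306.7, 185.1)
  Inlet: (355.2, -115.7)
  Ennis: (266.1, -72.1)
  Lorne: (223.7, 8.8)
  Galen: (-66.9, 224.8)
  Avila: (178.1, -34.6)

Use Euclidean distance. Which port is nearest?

Distances from (10.9, -55.3):
Dorset: 245.3 nmi
Harlow: 381.2 nmi
Inlet: 349.6 nmi
Ennis: 255.8 nmi
Lorne: 222.2 nmi
Galen: 290.7 nmi
Avila: 168.5 nmi
Minimum: Avila at 168.5 nmi.

Avila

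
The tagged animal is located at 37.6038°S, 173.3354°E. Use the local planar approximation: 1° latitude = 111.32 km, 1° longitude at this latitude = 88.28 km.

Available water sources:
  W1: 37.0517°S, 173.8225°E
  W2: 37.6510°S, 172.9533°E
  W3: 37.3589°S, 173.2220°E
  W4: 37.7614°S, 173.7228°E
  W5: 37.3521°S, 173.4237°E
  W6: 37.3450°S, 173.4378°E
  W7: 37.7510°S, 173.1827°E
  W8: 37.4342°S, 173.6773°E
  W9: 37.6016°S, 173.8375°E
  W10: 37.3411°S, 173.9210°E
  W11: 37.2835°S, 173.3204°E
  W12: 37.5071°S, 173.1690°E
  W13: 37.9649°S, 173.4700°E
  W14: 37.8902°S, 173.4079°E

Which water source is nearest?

Distances from 37.6038°S, 173.3354°E:
W1: √((0.5521·111.32)² + (0.4871·88.28)²) = √(3777.303574 + 1849.102169) = 75.0094 km
W2: √((-0.0472·111.32)² + (-0.3821·88.28)²) = √(27.607711 + 1137.833522) = 34.1386 km
W3: √((0.2449·111.32)² + (-0.1134·88.28)²) = √(743.231257 + 100.219160) = 29.0422 km
W4: √((-0.1576·111.32)² + (0.3874·88.28)²) = √(307.793059 + 1169.617565) = 38.4371 km
W5: √((0.2517·111.32)² + (0.0883·88.28)²) = √(785.078034 + 60.763958) = 29.0834 km
W6: √((0.2588·111.32)² + (0.1024·88.28)²) = √(829.993974 + 81.719286) = 30.1946 km
W7: √((-0.1472·111.32)² + (-0.1527·88.28)²) = √(268.510959 + 181.719998) = 21.2186 km
W8: √((0.1696·111.32)² + (0.3419·88.28)²) = √(356.449567 + 911.009384) = 35.6014 km
W9: √((0.0022·111.32)² + (0.5021·88.28)²) = √(0.059978 + 1964.740021) = 44.3261 km
W10: √((0.2627·111.32)² + (0.5856·88.28)²) = √(855.197733 + 2672.555822) = 59.3949 km
W11: √((0.3203·111.32)² + (-0.0150·88.28)²) = √(1271.335788 + 1.753506) = 35.6804 km
W12: √((0.0967·111.32)² + (-0.1664·88.28)²) = √(115.877560 + 215.789989) = 18.2117 km
W13: √((-0.3611·111.32)² + (0.1346·88.28)²) = √(1615.851226 + 141.193521) = 41.9171 km
W14: √((-0.2864·111.32)² + (0.0725·88.28)²) = √(1016.464985 + 40.963840) = 32.5181 km
Minimum: W12 at 18.2117 km.

W12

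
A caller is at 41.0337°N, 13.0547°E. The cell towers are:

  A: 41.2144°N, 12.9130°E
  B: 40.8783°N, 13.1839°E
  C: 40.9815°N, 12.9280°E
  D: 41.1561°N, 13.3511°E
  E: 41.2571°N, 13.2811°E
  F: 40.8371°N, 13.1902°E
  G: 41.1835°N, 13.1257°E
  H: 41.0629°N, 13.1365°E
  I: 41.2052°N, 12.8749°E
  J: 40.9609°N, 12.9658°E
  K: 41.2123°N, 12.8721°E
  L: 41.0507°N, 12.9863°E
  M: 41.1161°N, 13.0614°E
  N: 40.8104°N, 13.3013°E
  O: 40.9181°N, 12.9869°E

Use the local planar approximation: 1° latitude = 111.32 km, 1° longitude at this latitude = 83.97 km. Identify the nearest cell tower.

Distances from 41.0337°N, 13.0547°E:
A: √((0.1807·111.32)² + (-0.1417·83.97)²) = √(404.634306 + 141.575468) = 23.3711 km
B: √((-0.1554·111.32)² + (0.1292·83.97)²) = √(299.259830 + 117.699152) = 20.4196 km
C: √((-0.0522·111.32)² + (-0.1267·83.97)²) = √(33.766605 + 113.188300) = 12.1225 km
D: √((0.1224·111.32)² + (0.2964·83.97)²) = √(185.656103 + 619.447786) = 28.3744 km
E: √((0.2234·111.32)² + (0.2264·83.97)²) = √(618.461590 + 361.410821) = 31.3029 km
F: √((-0.1966·111.32)² + (0.1355·83.97)²) = √(478.975636 + 129.457405) = 24.6664 km
G: √((0.1498·111.32)² + (0.0710·83.97)²) = √(278.080171 + 35.543894) = 17.7094 km
H: √((0.0292·111.32)² + (0.0818·83.97)²) = √(10.566036 + 47.179672) = 7.5991 km
I: √((0.1715·111.32)² + (-0.1798·83.97)²) = √(364.480790 + 227.943746) = 24.3398 km
J: √((-0.0728·111.32)² + (-0.0889·83.97)²) = √(65.676372 + 55.725225) = 11.0182 km
K: √((0.1786·111.32)² + (-0.1826·83.97)²) = √(395.284063 + 235.098497) = 25.1074 km
L: √((0.0170·111.32)² + (-0.0684·83.97)²) = √(3.581329 + 32.988344) = 6.0473 km
M: √((0.0824·111.32)² + (0.0067·83.97)²) = √(84.139673 + 0.316518) = 9.1900 km
N: √((-0.2233·111.32)² + (0.2466·83.97)²) = √(617.908033 + 428.779932) = 32.3526 km
O: √((-0.1156·111.32)² + (-0.0678·83.97)²) = √(165.600660 + 32.412139) = 14.0717 km
Minimum: L at 6.0473 km.

L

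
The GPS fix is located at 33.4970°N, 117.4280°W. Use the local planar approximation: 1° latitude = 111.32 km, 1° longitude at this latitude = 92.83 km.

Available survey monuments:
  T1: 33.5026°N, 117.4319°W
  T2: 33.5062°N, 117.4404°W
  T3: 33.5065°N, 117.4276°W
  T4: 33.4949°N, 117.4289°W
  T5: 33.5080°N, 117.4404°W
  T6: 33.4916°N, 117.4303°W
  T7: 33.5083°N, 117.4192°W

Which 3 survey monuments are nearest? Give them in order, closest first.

Distances from 33.4970°N, 117.4280°W:
T1: √((0.0056·111.32)² + (-0.0039·92.83)²) = √(0.388618 + 0.131071) = 0.7209 km
T2: √((0.0092·111.32)² + (-0.0124·92.83)²) = √(1.048871 + 1.325013) = 1.5407 km
T3: √((0.0095·111.32)² + (0.0004·92.83)²) = √(1.118391 + 0.001379) = 1.0582 km
T4: √((-0.0021·111.32)² + (-0.0009·92.83)²) = √(0.054649 + 0.006980) = 0.2483 km
T5: √((0.0110·111.32)² + (-0.0124·92.83)²) = √(1.499449 + 1.325013) = 1.6806 km
T6: √((-0.0054·111.32)² + (-0.0023·92.83)²) = √(0.361355 + 0.045586) = 0.6379 km
T7: √((0.0113·111.32)² + (0.0088·92.83)²) = √(1.582353 + 0.667332) = 1.4999 km
Sorted: T4 (0.2483 km) < T6 (0.6379 km) < T1 (0.7209 km) < T3 (1.0582 km) < T7 (1.4999 km) < …

T4, T6, T1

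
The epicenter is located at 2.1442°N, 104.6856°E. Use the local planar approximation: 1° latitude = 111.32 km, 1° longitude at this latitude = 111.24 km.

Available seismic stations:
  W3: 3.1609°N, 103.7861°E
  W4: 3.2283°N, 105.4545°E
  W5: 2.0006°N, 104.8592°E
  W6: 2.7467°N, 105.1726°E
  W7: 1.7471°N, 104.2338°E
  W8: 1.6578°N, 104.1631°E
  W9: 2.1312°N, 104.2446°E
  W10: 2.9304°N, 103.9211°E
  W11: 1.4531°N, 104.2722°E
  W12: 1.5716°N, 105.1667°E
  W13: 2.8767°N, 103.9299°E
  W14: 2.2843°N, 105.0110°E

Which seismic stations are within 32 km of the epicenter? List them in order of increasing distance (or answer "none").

Distances from 2.1442°N, 104.6856°E:
W3: 151.0681 km
W4: 147.9187 km
W5: 25.0692 km
W6: 86.2162 km
W7: 66.9327 km
W8: 79.4359 km
W9: 49.0782 km
W10: 122.0329 km
W11: 89.6298 km
W12: 83.2295 km
W13: 117.1147 km
W14: 39.4144 km
Threshold 32 km: W5 (25.0692 km) is within range.

W5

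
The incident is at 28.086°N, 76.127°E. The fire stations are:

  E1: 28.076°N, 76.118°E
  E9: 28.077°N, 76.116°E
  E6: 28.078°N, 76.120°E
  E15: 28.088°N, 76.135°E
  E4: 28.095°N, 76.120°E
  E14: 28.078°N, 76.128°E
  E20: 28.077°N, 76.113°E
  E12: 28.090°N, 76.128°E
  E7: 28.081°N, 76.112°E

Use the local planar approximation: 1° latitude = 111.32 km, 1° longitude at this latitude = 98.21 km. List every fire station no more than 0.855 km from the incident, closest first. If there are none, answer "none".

Distances from 28.086°N, 76.127°E:
E1: √((-0.010·111.32)² + (-0.009·98.21)²) = √(1.23921 + 0.78126) = 1.421 km
E9: √((-0.009·111.32)² + (-0.011·98.21)²) = √(1.00376 + 1.16707) = 1.473 km
E6: √((-0.008·111.32)² + (-0.007·98.21)²) = √(0.79310 + 0.47262) = 1.125 km
E15: √((0.002·111.32)² + (0.008·98.21)²) = √(0.04957 + 0.61729) = 0.817 km
E4: √((0.009·111.32)² + (-0.007·98.21)²) = √(1.00376 + 0.47262) = 1.215 km
E14: √((-0.008·111.32)² + (0.001·98.21)²) = √(0.79310 + 0.00965) = 0.896 km
E20: √((-0.009·111.32)² + (-0.014·98.21)²) = √(1.00376 + 1.89046) = 1.701 km
E12: √((0.004·111.32)² + (0.001·98.21)²) = √(0.19827 + 0.00965) = 0.456 km
E7: √((-0.005·111.32)² + (-0.015·98.21)²) = √(0.30980 + 2.17017) = 1.575 km
Threshold 0.855 km: E12 (0.456 km), E15 (0.817 km) are within range.

E12, E15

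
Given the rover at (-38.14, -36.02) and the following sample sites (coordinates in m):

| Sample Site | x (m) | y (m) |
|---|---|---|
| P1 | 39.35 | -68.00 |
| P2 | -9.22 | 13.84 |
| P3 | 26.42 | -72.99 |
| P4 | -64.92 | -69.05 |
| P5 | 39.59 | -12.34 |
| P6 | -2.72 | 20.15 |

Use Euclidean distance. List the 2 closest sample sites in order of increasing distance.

Distances from (-38.14, -36.02):
P1: 83.83 m
P2: 57.64 m
P3: 74.40 m
P4: 42.52 m
P5: 81.26 m
P6: 66.41 m
Sorted: P4 (42.52 m) < P2 (57.64 m) < P6 (66.41 m) < P3 (74.40 m) < …

P4, P2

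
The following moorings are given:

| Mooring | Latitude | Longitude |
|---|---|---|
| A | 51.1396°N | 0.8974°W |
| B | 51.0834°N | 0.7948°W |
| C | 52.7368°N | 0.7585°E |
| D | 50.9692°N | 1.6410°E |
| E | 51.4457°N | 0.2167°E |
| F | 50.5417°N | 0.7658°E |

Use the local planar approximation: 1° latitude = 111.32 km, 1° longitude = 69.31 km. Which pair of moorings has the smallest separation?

Pairwise distances:
A–B: √((-0.0562·111.32)² + (0.1026·69.31)²) = √(39.139838 + 50.569251) = 9.4715 km
A–C: √((1.5972·111.32)² + (1.6559·69.31)²) = √(31612.948102 + 13172.251373) = 211.6251 km
A–D: √((-0.1704·111.32)² + (2.5384·69.31)²) = √(359.820229 + 30953.653440) = 176.9561 km
A–E: √((0.3061·111.32)² + (1.1141·69.31)²) = √(1161.109169 + 5962.661376) = 84.4024 km
A–F: √((-0.5979·111.32)² + (1.6632·69.31)²) = √(4429.997715 + 13288.646553) = 133.1114 km
B–C: √((1.6534·111.32)² + (1.5533·69.31)²) = √(33876.790775 + 11590.508297) = 213.2306 km
B–D: √((-0.1142·111.32)² + (2.4358·69.31)²) = √(161.613860 + 28501.981245) = 169.3033 km
B–E: √((0.3623·111.32)² + (1.0115·69.31)²) = √(1626.608597 + 4915.000563) = 80.8802 km
B–F: √((-0.5417·111.32)² + (1.5606·69.31)²) = √(3636.336511 + 11699.707462) = 123.8388 km
C–D: √((-1.7676·111.32)² + (0.8825·69.31)²) = √(38718.130662 + 3741.288731) = 206.0568 km
C–E: √((-1.2911·111.32)² + (-0.5418·69.31)²) = √(20656.948062 + 1410.164570) = 148.5500 km
C–F: √((-2.1951·111.32)² + (0.0073·69.31)²) = √(59711.092161 + 0.255999) = 244.3591 km
D–E: √((0.4765·111.32)² + (-1.4243·69.31)²) = √(2813.663814 + 9745.289527) = 112.0667 km
D–F: √((-0.4275·111.32)² + (-0.8752·69.31)²) = √(2264.741474 + 3679.649188) = 77.0999 km
E–F: √((-0.9040·111.32)² + (0.5491·69.31)²) = √(10127.057044 + 1448.420574) = 107.5894 km
Closest pair: A–B at 9.4715 km.

A and B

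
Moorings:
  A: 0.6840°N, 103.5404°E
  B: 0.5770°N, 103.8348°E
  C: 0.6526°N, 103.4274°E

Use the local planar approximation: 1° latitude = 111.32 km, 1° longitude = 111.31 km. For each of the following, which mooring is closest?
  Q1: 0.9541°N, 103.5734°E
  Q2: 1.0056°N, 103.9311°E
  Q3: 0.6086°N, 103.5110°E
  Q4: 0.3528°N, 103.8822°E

Q1→A; Q2→B; Q3→A; Q4→B

Q1 at 0.9541°N, 103.5734°E:
  A: 30.2911 km
  B: 51.0766 km
  C: 37.2904 km
  → nearest: A (30.2911 km)
Q2 at 1.0056°N, 103.9311°E:
  A: 56.3290 km
  B: 48.9010 km
  C: 68.4665 km
  → nearest: B (48.9010 km)
Q3 at 0.6086°N, 103.5110°E:
  A: 9.0089 km
  B: 36.2134 km
  C: 10.5159 km
  → nearest: A (9.0089 km)
Q4 at 0.3528°N, 103.8822°E:
  A: 52.9794 km
  B: 25.5095 km
  C: 60.6348 km
  → nearest: B (25.5095 km)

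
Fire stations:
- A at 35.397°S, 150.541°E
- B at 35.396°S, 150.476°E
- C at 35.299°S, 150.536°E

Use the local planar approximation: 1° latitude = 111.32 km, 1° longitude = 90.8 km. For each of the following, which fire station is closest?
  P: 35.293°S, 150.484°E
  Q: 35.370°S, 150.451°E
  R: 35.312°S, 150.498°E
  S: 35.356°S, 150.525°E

P at 35.293°S, 150.484°E:
  A: 12.681 km
  B: 11.489 km
  C: 4.769 km
  → nearest: C (4.769 km)
Q at 35.370°S, 150.451°E:
  A: 8.707 km
  B: 3.678 km
  C: 11.047 km
  → nearest: B (3.678 km)
R at 35.312°S, 150.498°E:
  A: 10.236 km
  B: 9.562 km
  C: 3.742 km
  → nearest: C (3.742 km)
S at 35.356°S, 150.525°E:
  A: 4.790 km
  B: 6.295 km
  C: 6.423 km
  → nearest: A (4.790 km)

P→C; Q→B; R→C; S→A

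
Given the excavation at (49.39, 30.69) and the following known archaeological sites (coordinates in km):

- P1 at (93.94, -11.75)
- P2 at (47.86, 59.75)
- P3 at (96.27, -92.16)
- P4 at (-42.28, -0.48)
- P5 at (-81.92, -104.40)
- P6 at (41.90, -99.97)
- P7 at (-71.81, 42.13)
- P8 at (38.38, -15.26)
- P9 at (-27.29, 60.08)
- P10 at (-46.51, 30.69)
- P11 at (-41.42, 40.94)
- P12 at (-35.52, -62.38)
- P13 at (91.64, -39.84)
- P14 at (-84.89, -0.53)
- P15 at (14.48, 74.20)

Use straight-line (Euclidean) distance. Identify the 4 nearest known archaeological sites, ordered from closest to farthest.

P2, P8, P15, P1

Distances from (49.39, 30.69):
P1: 61.53 km
P2: 29.10 km
P3: 131.49 km
P4: 96.82 km
P5: 188.39 km
P6: 130.87 km
P7: 121.74 km
P8: 47.25 km
P9: 82.12 km
P10: 95.90 km
P11: 91.39 km
P12: 125.98 km
P13: 82.22 km
P14: 137.86 km
P15: 55.78 km
Sorted: P2 (29.10 km) < P8 (47.25 km) < P15 (55.78 km) < P1 (61.53 km) < P9 (82.12 km) < P13 (82.22 km) < …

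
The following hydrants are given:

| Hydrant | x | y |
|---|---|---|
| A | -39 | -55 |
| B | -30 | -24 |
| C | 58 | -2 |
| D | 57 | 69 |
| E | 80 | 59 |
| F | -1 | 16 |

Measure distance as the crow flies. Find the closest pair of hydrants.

Pairwise distances:
A–B: √((9)² + (31)²) = √(81.000 + 961.000) = 32.3
A–C: √((97)² + (53)²) = √(9409.000 + 2809.000) = 110.5
A–D: √((96)² + (124)²) = √(9216.000 + 15376.000) = 156.8
A–E: √((119)² + (114)²) = √(14161.000 + 12996.000) = 164.8
A–F: √((38)² + (71)²) = √(1444.000 + 5041.000) = 80.5
B–C: √((88)² + (22)²) = √(7744.000 + 484.000) = 90.7
B–D: √((87)² + (93)²) = √(7569.000 + 8649.000) = 127.3
B–E: √((110)² + (83)²) = √(12100.000 + 6889.000) = 137.8
B–F: √((29)² + (40)²) = √(841.000 + 1600.000) = 49.4
C–D: √((-1)² + (71)²) = √(1.000 + 5041.000) = 71.0
C–E: √((22)² + (61)²) = √(484.000 + 3721.000) = 64.8
C–F: √((-59)² + (18)²) = √(3481.000 + 324.000) = 61.7
D–E: √((23)² + (-10)²) = √(529.000 + 100.000) = 25.1
D–F: √((-58)² + (-53)²) = √(3364.000 + 2809.000) = 78.6
E–F: √((-81)² + (-43)²) = √(6561.000 + 1849.000) = 91.7
Closest pair: D–E at 25.1.

D and E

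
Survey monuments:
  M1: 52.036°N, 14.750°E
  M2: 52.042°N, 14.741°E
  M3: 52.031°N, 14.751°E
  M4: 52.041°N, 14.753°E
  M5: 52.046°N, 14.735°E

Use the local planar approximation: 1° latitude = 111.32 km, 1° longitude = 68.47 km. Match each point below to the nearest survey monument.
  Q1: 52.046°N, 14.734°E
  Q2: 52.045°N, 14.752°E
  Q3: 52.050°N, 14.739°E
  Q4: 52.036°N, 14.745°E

Q1→M5; Q2→M4; Q3→M5; Q4→M1

Q1 at 52.046°N, 14.734°E:
  M1: √((-0.010·111.32)² + (0.016·68.47)²) = √(1.23921 + 1.20016) = 1.562 km
  M2: √((-0.004·111.32)² + (0.007·68.47)²) = √(0.19827 + 0.22972) = 0.654 km
  M3: √((-0.015·111.32)² + (0.017·68.47)²) = √(2.78823 + 1.35487) = 2.035 km
  M4: √((-0.005·111.32)² + (0.019·68.47)²) = √(0.30980 + 1.69242) = 1.415 km
  M5: √((0.000·111.32)² + (0.001·68.47)²) = √(0.00000 + 0.00469) = 0.068 km
  → nearest: M5 (0.068 km)
Q2 at 52.045°N, 14.752°E:
  M1: √((-0.009·111.32)² + (-0.002·68.47)²) = √(1.00376 + 0.01875) = 1.011 km
  M2: √((-0.003·111.32)² + (-0.011·68.47)²) = √(0.11153 + 0.56727) = 0.824 km
  M3: √((-0.014·111.32)² + (-0.001·68.47)²) = √(2.42886 + 0.00469) = 1.560 km
  M4: √((-0.004·111.32)² + (0.001·68.47)²) = √(0.19827 + 0.00469) = 0.451 km
  M5: √((0.001·111.32)² + (-0.017·68.47)²) = √(0.01239 + 1.35487) = 1.169 km
  → nearest: M4 (0.451 km)
Q3 at 52.050°N, 14.739°E:
  M1: √((-0.014·111.32)² + (0.011·68.47)²) = √(2.42886 + 0.56727) = 1.731 km
  M2: √((-0.008·111.32)² + (0.002·68.47)²) = √(0.79310 + 0.01875) = 0.901 km
  M3: √((-0.019·111.32)² + (0.012·68.47)²) = √(4.47356 + 0.67509) = 2.269 km
  M4: √((-0.009·111.32)² + (0.014·68.47)²) = √(1.00376 + 0.91888) = 1.387 km
  M5: √((-0.004·111.32)² + (-0.004·68.47)²) = √(0.19827 + 0.07501) = 0.523 km
  → nearest: M5 (0.523 km)
Q4 at 52.036°N, 14.745°E:
  M1: √((0.000·111.32)² + (0.005·68.47)²) = √(0.00000 + 0.11720) = 0.342 km
  M2: √((0.006·111.32)² + (-0.004·68.47)²) = √(0.44612 + 0.07501) = 0.722 km
  M3: √((-0.005·111.32)² + (0.006·68.47)²) = √(0.30980 + 0.16877) = 0.692 km
  M4: √((0.005·111.32)² + (0.008·68.47)²) = √(0.30980 + 0.30004) = 0.781 km
  M5: √((0.010·111.32)² + (-0.010·68.47)²) = √(1.23921 + 0.46881) = 1.307 km
  → nearest: M1 (0.342 km)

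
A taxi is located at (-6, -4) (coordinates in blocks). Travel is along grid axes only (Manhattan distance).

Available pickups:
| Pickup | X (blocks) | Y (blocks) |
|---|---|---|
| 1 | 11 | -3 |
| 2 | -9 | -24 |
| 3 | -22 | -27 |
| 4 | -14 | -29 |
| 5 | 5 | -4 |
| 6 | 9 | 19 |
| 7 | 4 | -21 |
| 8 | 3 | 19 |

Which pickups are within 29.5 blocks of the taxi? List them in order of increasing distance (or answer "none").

Distances from (-6, -4):
1: 18 blocks
2: 23 blocks
3: 39 blocks
4: 33 blocks
5: 11 blocks
6: 38 blocks
7: 27 blocks
8: 32 blocks
Threshold 29.5 blocks: 5 (11 blocks), 1 (18 blocks), 2 (23 blocks), 7 (27 blocks) are within range.

5, 1, 2, 7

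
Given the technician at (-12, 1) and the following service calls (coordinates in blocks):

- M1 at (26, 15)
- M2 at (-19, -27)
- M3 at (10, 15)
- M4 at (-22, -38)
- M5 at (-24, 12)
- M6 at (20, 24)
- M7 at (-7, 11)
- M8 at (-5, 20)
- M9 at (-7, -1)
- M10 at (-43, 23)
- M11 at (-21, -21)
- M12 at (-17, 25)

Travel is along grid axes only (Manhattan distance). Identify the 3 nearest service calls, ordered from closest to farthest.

M9, M7, M5

Distances from (-12, 1):
M1: |38| + |14| = 38 + 14 = 52 blocks
M2: |-7| + |-28| = 7 + 28 = 35 blocks
M3: |22| + |14| = 22 + 14 = 36 blocks
M4: |-10| + |-39| = 10 + 39 = 49 blocks
M5: |-12| + |11| = 12 + 11 = 23 blocks
M6: |32| + |23| = 32 + 23 = 55 blocks
M7: |5| + |10| = 5 + 10 = 15 blocks
M8: |7| + |19| = 7 + 19 = 26 blocks
M9: |5| + |-2| = 5 + 2 = 7 blocks
M10: |-31| + |22| = 31 + 22 = 53 blocks
M11: |-9| + |-22| = 9 + 22 = 31 blocks
M12: |-5| + |24| = 5 + 24 = 29 blocks
Sorted: M9 (7 blocks) < M7 (15 blocks) < M5 (23 blocks) < M8 (26 blocks) < M12 (29 blocks) < …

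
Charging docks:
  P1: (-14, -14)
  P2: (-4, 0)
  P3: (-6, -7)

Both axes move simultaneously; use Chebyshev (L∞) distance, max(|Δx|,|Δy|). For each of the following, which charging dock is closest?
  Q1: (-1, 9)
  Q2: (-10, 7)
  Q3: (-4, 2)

Q1→P2; Q2→P2; Q3→P2

Q1 at (-1, 9):
  P1: 23
  P2: 9
  P3: 16
  → nearest: P2 (9)
Q2 at (-10, 7):
  P1: 21
  P2: 7
  P3: 14
  → nearest: P2 (7)
Q3 at (-4, 2):
  P1: 16
  P2: 2
  P3: 9
  → nearest: P2 (2)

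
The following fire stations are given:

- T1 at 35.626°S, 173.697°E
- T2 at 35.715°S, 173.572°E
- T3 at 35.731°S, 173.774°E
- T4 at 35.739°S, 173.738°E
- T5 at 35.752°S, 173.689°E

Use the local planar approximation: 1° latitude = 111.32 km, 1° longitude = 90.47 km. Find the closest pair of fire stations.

Pairwise distances:
T1–T2: 15.035 km
T1–T3: 13.607 km
T1–T4: 13.115 km
T1–T5: 14.045 km
T2–T3: 18.362 km
T2–T4: 15.254 km
T2–T5: 11.358 km
T3–T4: 3.376 km
T3–T5: 8.037 km
T4–T5: 4.663 km
Closest pair: T3–T4 at 3.376 km.

T3 and T4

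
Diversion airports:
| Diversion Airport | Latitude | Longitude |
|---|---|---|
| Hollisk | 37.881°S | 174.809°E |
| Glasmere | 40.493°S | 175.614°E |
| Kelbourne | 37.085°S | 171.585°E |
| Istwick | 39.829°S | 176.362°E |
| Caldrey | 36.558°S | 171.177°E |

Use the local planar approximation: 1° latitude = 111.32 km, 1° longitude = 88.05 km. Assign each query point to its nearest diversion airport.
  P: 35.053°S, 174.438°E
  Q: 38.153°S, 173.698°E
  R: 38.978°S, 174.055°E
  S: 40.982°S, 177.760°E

P at 35.053°S, 174.438°E:
  Hollisk: 316.503 km
  Glasmere: 614.370 km
  Kelbourne: 338.042 km
  Istwick: 558.002 km
  Caldrey: 332.435 km
  → nearest: Hollisk (316.503 km)
Q at 38.153°S, 173.698°E:
  Hollisk: 102.402 km
  Glasmere: 310.347 km
  Kelbourne: 220.792 km
  Istwick: 299.717 km
  Caldrey: 284.251 km
  → nearest: Hollisk (102.402 km)
R at 38.978°S, 174.055°E:
  Hollisk: 138.998 km
  Glasmere: 217.453 km
  Kelbourne: 302.829 km
  Istwick: 224.136 km
  Caldrey: 369.850 km
  → nearest: Hollisk (138.998 km)
S at 40.982°S, 177.760°E:
  Hollisk: 432.065 km
  Glasmere: 196.640 km
  Kelbourne: 695.567 km
  Istwick: 177.838 km
  Caldrey: 760.599 km
  → nearest: Istwick (177.838 km)

P→Hollisk; Q→Hollisk; R→Hollisk; S→Istwick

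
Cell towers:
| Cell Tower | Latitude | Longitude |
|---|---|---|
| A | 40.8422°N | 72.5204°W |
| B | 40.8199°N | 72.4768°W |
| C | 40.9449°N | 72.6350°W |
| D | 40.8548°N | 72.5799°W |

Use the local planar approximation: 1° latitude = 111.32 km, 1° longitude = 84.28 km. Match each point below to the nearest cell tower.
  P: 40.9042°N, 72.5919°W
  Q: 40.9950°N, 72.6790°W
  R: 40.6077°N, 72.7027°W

P→D; Q→C; R→D

P at 40.9042°N, 72.5919°W:
  A: √((-0.0620·111.32)² + (0.0715·84.28)²) = √(47.635395 + 36.312917) = 9.1623 km
  B: √((-0.0843·111.32)² + (0.1151·84.28)²) = √(88.064636 + 94.102184) = 13.4969 km
  C: √((0.0407·111.32)² + (-0.0431·84.28)²) = √(20.527460 + 13.194824) = 5.8071 km
  D: √((-0.0494·111.32)² + (0.0120·84.28)²) = √(30.241289 + 1.022849) = 5.5914 km
  → nearest: D (5.5914 km)
Q at 40.9950°N, 72.6790°W:
  A: √((-0.1528·111.32)² + (0.1586·84.28)²) = √(289.329758 + 178.671556) = 21.6333 km
  B: √((-0.1751·111.32)² + (0.2022·84.28)²) = √(379.943210 + 290.409859) = 25.8912 km
  C: √((-0.0501·111.32)² + (0.0440·84.28)²) = √(31.104401 + 13.751637) = 6.6975 km
  D: √((-0.1402·111.32)² + (0.0991·84.28)²) = √(243.580447 + 69.758376) = 17.7014 km
  → nearest: C (6.6975 km)
R at 40.6077°N, 72.7027°W:
  A: √((0.2345·111.32)² + (0.1823·84.28)²) = √(681.447009 + 236.059994) = 30.2904 km
  B: √((0.2122·111.32)² + (0.2259·84.28)²) = √(558.003797 + 362.477885) = 30.3394 km
  C: √((0.3372·111.32)² + (0.0677·84.28)²) = √(1409.034177 + 32.555652) = 37.9683 km
  D: √((0.2471·111.32)² + (0.1228·84.28)²) = √(756.644511 + 107.113889) = 29.3898 km
  → nearest: D (29.3898 km)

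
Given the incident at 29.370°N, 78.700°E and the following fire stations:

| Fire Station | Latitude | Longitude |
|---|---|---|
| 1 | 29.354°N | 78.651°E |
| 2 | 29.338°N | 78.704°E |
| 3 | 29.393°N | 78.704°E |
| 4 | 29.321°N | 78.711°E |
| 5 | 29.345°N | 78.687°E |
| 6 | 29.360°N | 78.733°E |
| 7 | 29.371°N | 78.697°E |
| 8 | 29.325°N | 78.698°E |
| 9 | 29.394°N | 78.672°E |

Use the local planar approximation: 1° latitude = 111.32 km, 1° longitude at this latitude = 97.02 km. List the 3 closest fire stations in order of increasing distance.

Distances from 29.370°N, 78.700°E:
1: 5.077 km
2: 3.583 km
3: 2.590 km
4: 5.558 km
5: 3.055 km
6: 3.390 km
7: 0.312 km
8: 5.013 km
9: 3.810 km
Sorted: 7 (0.312 km) < 3 (2.590 km) < 5 (3.055 km) < 6 (3.390 km) < 2 (3.583 km) < …

7, 3, 5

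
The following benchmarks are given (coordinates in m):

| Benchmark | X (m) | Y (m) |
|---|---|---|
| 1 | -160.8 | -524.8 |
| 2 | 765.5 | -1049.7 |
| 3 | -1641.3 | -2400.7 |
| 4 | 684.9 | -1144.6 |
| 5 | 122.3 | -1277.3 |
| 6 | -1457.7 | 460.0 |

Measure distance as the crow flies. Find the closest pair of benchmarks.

Pairwise distances:
1–2: 1064.7 m
1–3: 2389.7 m
1–4: 1048.5 m
1–5: 804.0 m
1–6: 1628.4 m
2–3: 2760.1 m
2–4: 124.5 m
2–5: 682.3 m
2–6: 2687.3 m
3–4: 2643.7 m
3–5: 2091.0 m
3–6: 2866.6 m
4–5: 578.0 m
4–6: 2676.8 m
5–6: 2348.3 m
Closest pair: 2–4 at 124.5 m.

2 and 4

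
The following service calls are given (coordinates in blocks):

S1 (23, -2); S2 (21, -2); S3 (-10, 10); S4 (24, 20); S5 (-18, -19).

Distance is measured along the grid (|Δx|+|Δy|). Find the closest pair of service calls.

S1 and S2

Pairwise distances:
S1–S2: |-2| + |0| = 2 + 0 = 2 blocks
S1–S4: |1| + |22| = 1 + 22 = 23 blocks
S2–S4: |3| + |22| = 3 + 22 = 25 blocks
S3–S5: |-8| + |-29| = 8 + 29 = 37 blocks
S2–S3: |-31| + |12| = 31 + 12 = 43 blocks
S3–S4: |34| + |10| = 34 + 10 = 44 blocks
S1–S3: |-33| + |12| = 33 + 12 = 45 blocks
S2–S5: |-39| + |-17| = 39 + 17 = 56 blocks
S1–S5: |-41| + |-17| = 41 + 17 = 58 blocks
S4–S5: |-42| + |-39| = 42 + 39 = 81 blocks
Closest pair: S1–S2 at 2 blocks.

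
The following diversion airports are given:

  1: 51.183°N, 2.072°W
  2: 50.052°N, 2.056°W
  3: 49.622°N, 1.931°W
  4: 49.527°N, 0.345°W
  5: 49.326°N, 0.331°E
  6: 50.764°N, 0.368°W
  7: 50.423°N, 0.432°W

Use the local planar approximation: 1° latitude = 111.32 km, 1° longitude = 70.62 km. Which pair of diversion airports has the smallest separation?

6 and 7

Pairwise distances:
1–2: 125.908 km
1–3: 174.056 km
1–4: 221.038 km
1–5: 267.454 km
1–6: 129.060 km
1–7: 143.427 km
2–3: 48.675 km
2–4: 134.222 km
2–5: 186.942 km
2–6: 143.151 km
2–7: 121.896 km
3–4: 112.501 km
3–5: 163.105 km
3–6: 168.360 km
3–7: 138.409 km
4–5: 52.723 km
4–6: 137.712 km
4–7: 99.932 km
5–6: 167.516 km
5–7: 133.477 km
6–7: 38.228 km
Closest pair: 6–7 at 38.228 km.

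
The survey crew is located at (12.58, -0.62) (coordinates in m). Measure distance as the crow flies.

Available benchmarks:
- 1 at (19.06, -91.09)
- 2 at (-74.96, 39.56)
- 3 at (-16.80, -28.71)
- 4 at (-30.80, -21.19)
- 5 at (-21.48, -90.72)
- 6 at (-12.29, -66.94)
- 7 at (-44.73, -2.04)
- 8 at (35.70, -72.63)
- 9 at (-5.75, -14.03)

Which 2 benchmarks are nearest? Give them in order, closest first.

Distances from (12.58, -0.62):
1: 90.702 m
2: 96.321 m
3: 40.648 m
4: 48.010 m
5: 96.323 m
6: 70.830 m
7: 57.328 m
8: 75.631 m
9: 22.712 m
Sorted: 9 (22.712 m) < 3 (40.648 m) < 4 (48.010 m) < 7 (57.328 m) < …

9, 3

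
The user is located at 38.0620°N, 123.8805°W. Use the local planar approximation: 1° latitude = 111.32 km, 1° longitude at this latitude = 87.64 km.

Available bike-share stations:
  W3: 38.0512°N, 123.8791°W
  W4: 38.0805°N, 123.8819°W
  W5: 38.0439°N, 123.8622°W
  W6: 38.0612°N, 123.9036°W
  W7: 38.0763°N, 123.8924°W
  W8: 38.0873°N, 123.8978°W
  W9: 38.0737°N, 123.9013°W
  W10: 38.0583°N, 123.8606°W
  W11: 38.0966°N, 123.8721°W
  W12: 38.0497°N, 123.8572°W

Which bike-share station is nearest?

Distances from 38.0620°N, 123.8805°W:
W3: 1.2085 km
W4: 2.0631 km
W5: 2.5753 km
W6: 2.0264 km
W7: 1.9031 km
W8: 3.1986 km
W9: 2.2404 km
W10: 1.7920 km
W11: 3.9214 km
W12: 2.4586 km
Minimum: W3 at 1.2085 km.

W3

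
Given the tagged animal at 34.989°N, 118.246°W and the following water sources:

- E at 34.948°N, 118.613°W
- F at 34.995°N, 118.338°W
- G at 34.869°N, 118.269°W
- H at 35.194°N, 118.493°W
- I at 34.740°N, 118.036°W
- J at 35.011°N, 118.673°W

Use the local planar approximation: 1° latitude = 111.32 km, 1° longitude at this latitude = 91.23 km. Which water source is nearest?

Distances from 34.989°N, 118.246°W:
E: 33.791 km
F: 8.420 km
G: 13.522 km
H: 32.071 km
I: 33.695 km
J: 39.032 km
Minimum: F at 8.420 km.

F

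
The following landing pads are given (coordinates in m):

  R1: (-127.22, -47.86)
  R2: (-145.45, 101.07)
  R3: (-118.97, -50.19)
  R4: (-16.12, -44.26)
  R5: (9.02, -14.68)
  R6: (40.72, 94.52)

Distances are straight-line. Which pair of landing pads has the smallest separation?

Pairwise distances:
R1–R2: 150.04 m
R1–R3: 8.57 m
R1–R4: 111.16 m
R1–R5: 140.22 m
R1–R6: 220.17 m
R2–R3: 153.56 m
R2–R4: 194.54 m
R2–R5: 193.03 m
R2–R6: 186.29 m
R3–R4: 103.02 m
R3–R5: 132.82 m
R3–R6: 215.50 m
R4–R5: 38.82 m
R4–R6: 149.97 m
R5–R6: 113.71 m
Closest pair: R1–R3 at 8.57 m.

R1 and R3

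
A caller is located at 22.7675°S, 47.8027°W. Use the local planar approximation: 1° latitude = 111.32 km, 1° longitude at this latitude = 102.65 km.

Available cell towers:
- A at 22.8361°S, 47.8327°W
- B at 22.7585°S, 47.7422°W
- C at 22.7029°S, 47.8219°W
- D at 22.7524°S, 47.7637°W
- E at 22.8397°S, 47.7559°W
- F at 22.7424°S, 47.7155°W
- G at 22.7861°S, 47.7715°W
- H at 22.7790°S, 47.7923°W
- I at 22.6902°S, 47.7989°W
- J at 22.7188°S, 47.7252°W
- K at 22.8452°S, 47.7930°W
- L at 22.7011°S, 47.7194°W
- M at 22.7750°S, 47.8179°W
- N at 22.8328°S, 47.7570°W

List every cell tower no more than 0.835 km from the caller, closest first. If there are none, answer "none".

none

Distances from 22.7675°S, 47.8027°W:
A: √((-0.0686·111.32)² + (-0.0300·102.65)²) = √(58.316926 + 9.483320) = 8.2341 km
B: √((0.0090·111.32)² + (0.0605·102.65)²) = √(1.003764 + 38.568137) = 6.2906 km
C: √((0.0646·111.32)² + (-0.0192·102.65)²) = √(51.714393 + 3.884368) = 7.4565 km
D: √((0.0151·111.32)² + (0.0390·102.65)²) = √(2.825532 + 16.026811) = 4.3419 km
E: √((-0.0722·111.32)² + (0.0468·102.65)²) = √(64.598256 + 23.078608) = 9.3636 km
F: √((0.0251·111.32)² + (0.0872·102.65)²) = √(7.807174 + 80.121833) = 9.3770 km
G: √((-0.0186·111.32)² + (0.0312·102.65)²) = √(4.287186 + 10.257159) = 3.8137 km
H: √((-0.0115·111.32)² + (0.0104·102.65)²) = √(1.638861 + 1.139684) = 1.6669 km
I: √((0.0773·111.32)² + (0.0038·102.65)²) = √(74.046645 + 0.152155) = 8.6139 km
J: √((0.0487·111.32)² + (0.0775·102.65)²) = √(29.390320 + 63.287991) = 9.6270 km
K: √((-0.0777·111.32)² + (0.0097·102.65)²) = √(74.814957 + 0.991428) = 8.7067 km
L: √((0.0664·111.32)² + (0.0833·102.65)²) = √(54.636460 + 73.115240) = 11.3027 km
M: √((-0.0075·111.32)² + (-0.0152·102.65)²) = √(0.697058 + 2.434474) = 1.7696 km
N: √((-0.0653·111.32)² + (0.0457·102.65)²) = √(52.841210 + 22.006466) = 8.6515 km
Threshold 0.835 km: none within range.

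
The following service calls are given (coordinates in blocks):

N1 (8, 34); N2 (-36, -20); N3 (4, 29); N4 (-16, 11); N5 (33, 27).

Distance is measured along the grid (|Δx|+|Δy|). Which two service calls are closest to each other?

Pairwise distances:
N1–N2: 98 blocks
N1–N3: 9 blocks
N1–N4: 47 blocks
N1–N5: 32 blocks
N2–N3: 89 blocks
N2–N4: 51 blocks
N2–N5: 116 blocks
N3–N4: 38 blocks
N3–N5: 31 blocks
N4–N5: 65 blocks
Closest pair: N1–N3 at 9 blocks.

N1 and N3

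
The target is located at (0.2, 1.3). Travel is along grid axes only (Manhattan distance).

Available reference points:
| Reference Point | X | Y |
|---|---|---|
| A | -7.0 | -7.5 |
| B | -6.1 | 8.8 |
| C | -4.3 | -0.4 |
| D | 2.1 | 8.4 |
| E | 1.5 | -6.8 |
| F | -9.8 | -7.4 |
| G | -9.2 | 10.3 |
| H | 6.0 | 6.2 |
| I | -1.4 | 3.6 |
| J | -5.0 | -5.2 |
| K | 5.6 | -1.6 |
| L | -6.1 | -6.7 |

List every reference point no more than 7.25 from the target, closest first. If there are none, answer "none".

Distances from (0.2, 1.3):
A: 16.0
B: 13.8
C: 6.2
D: 9.0
E: 9.4
F: 18.7
G: 18.4
H: 10.7
I: 3.9
J: 11.7
K: 8.3
L: 14.3
Threshold 7.25: I (3.9), C (6.2) are within range.

I, C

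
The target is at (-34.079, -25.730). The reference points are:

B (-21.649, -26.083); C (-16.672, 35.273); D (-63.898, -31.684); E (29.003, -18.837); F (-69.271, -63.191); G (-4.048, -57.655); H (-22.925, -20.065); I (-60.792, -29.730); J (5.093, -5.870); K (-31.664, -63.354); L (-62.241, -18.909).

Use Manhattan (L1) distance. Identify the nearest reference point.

Distances from (-34.079, -25.730):
B: 12.783
C: 78.410
D: 35.773
E: 69.975
F: 72.653
G: 61.956
H: 16.819
I: 30.713
J: 59.032
K: 40.039
L: 34.983
Minimum: B at 12.783.

B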